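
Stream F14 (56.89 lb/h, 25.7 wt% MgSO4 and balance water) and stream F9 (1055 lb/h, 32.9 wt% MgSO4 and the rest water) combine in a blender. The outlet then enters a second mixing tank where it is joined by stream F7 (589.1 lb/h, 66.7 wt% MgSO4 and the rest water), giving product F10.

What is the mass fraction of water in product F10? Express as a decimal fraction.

0.556

Overall, product flow = 1701 lb/h.
water in = 56.89×0.743 + 1055×0.671 + 589.1×0.333 = 946.34 lb/h.
water fraction in F10 = 0.556.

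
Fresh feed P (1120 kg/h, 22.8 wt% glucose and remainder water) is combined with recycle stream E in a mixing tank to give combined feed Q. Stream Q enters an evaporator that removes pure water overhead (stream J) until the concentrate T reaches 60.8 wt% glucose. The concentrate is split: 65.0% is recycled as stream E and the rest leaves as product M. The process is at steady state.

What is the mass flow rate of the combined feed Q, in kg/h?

Overall glucose balance (none leaves overhead): glucose in fresh feed = glucose in product, i.e. 1120×0.228 = (1−0.650)·T·0.608.
T = 255.36/(0.608×0.350) = 1200 kg/h.
Recycle E = 0.650×1200 = 780 kg/h.
Combined feed Q = 1120 + 780 = 1900 kg/h.

1900 kg/h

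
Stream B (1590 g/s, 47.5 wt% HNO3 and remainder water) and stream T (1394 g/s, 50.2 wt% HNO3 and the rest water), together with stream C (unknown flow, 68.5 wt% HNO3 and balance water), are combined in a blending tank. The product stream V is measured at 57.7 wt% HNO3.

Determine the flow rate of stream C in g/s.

2470 g/s

Let C be the unknown flow. Total out = 2984 + C.
HNO3 balance: 1455 + 0.685·C = 0.577·(2984 + C)
(0.685 − 0.577)·C = 0.577×2984 − 1455 = 266.73
C = 266.73 / 0.108 = 2469.7 g/s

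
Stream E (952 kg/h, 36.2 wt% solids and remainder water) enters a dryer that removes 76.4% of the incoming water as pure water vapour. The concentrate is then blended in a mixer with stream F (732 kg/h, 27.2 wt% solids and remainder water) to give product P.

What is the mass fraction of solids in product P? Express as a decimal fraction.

Vapour removed = 0.764×0.638×952 = 464.04 kg/h; concentrate = 487.96 kg/h.
solids reaching the mixer = 344.62 (from concentrate) + 732×0.272 = 543.73 kg/h.
Product flow = 487.96 + 732 = 1220 kg/h; solids fraction = 0.4457.

0.4457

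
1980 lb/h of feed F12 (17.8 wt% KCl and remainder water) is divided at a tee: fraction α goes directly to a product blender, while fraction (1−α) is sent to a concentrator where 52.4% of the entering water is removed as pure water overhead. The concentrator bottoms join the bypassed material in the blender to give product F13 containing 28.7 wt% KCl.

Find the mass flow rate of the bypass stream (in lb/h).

All 1980×0.178 = 352.44 lb/h of KCl reaches F13, so F13 = 352.44/0.287 = 1228 lb/h and vapour = 751.99 lb/h.
The evaporator receives (1−α)·1980 of feed at 0.822 water and removes 0.524 of that water:
0.524×0.822×(1−α)×1980 = 751.99
(1−α) = 751.99/852.84 = 0.8817;  α = 0.1183.
Bypass flow = 0.1183×1980 = 234.15 lb/h.

234.2 lb/h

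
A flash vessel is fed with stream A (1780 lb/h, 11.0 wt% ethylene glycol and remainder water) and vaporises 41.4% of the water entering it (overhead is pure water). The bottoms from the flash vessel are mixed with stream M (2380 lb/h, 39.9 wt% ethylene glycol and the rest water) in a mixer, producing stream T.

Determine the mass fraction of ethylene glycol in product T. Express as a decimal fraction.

Vapour removed = 0.414×0.890×1780 = 655.86 lb/h; concentrate = 1124.1 lb/h.
ethylene glycol reaching the mixer = 195.8 (from concentrate) + 2380×0.399 = 1145.4 lb/h.
Product flow = 1124.1 + 2380 = 3504.1 lb/h; ethylene glycol fraction = 0.3269.

0.3269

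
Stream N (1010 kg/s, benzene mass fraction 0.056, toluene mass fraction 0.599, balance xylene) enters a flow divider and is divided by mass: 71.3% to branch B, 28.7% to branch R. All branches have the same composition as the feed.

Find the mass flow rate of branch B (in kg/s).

Branch B flow = 0.713×1010 = 720.13 kg/s.

720.1 kg/s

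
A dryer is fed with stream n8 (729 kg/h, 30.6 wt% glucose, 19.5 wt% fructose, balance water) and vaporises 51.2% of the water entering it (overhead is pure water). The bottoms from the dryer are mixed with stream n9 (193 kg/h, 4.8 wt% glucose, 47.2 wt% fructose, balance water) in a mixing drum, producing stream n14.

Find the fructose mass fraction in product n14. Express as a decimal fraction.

Vapour removed = 0.512×0.499×729 = 186.25 kg/h; concentrate = 542.75 kg/h.
fructose reaching the mixer = 142.16 (from concentrate) + 193×0.472 = 233.25 kg/h.
Product flow = 542.75 + 193 = 735.75 kg/h; fructose fraction = 0.3170.

0.3170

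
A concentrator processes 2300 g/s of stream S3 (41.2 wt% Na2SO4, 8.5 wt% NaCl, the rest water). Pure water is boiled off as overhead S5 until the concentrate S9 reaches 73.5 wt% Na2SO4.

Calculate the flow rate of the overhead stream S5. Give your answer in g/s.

1011 g/s

Na2SO4 is conserved: 2300×0.412 = 947.6 g/s all reports to the concentrate.
Concentrate = 947.6/(target fraction) = 1289.3 g/s.
Overhead = 2300 − 1289.3 = 1010.7 g/s.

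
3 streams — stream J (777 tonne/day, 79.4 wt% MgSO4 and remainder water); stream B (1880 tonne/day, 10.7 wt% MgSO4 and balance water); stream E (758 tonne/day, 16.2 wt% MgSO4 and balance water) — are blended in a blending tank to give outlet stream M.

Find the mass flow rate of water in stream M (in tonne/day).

water out = water in = 777×0.206 + 1880×0.893 + 758×0.838 = 2474.1 tonne/day.

2474 tonne/day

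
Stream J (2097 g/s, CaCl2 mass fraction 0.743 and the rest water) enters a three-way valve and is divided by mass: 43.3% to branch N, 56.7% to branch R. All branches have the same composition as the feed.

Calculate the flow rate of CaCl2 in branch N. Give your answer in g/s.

674.6 g/s

Branch N total = 0.433×2097 = 908 g/s.
CaCl2 in N = 0.743×908 = 674.64 g/s.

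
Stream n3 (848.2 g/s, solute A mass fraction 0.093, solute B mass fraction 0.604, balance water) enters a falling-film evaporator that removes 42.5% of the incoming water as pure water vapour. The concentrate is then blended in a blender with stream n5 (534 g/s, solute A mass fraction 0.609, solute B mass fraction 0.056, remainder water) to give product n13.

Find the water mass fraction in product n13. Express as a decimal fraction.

Vapour removed = 0.425×0.303×848.2 = 109.23 g/s; concentrate = 738.97 g/s.
water reaching the mixer = 147.78 (from concentrate) + 534×0.335 = 326.67 g/s.
Product flow = 738.97 + 534 = 1273 g/s; water fraction = 0.257.

0.257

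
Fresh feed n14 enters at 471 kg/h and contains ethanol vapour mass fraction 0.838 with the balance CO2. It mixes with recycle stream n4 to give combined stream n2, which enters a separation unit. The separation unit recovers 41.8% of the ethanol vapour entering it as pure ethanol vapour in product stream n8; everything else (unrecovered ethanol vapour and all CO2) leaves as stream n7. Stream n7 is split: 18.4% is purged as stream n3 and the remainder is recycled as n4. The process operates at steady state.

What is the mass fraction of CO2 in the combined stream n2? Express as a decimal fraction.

0.356

CO2 enters only via n14 and leaves only via the purge: 471×0.162 = 0.184×(CO2 in n7), and the separation unit passes all CO2, so CO2 in n2 = CO2 in n7 = 414.68 kg/h.
ethanol vapour in n2: m_A = 471×0.838 + (1−0.184)·(1−0.418)·m_A, so m_A = 394.7/0.5251 = 751.68 kg/h.
n2 = 751.68 + 414.68 = 1166.4 kg/h.
CO2 fraction in n2 = 414.68/1166.4 = 0.356.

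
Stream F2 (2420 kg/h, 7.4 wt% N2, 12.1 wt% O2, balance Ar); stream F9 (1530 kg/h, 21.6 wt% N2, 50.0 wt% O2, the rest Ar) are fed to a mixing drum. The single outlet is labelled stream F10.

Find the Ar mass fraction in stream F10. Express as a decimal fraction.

0.603

Total flow out = 2420 + 1530 = 3950 kg/h.
Ar in = 2420×0.805 + 1530×0.284 = 2382.6 kg/h.
Ar mass fraction in F10 = 2382.6/3950 = 0.603.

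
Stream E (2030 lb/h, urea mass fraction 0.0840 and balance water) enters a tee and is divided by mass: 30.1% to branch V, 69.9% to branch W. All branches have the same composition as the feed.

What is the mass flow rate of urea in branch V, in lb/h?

51.33 lb/h

Branch V total = 0.301×2030 = 611.03 lb/h.
urea in V = 0.084×611.03 = 51.327 lb/h.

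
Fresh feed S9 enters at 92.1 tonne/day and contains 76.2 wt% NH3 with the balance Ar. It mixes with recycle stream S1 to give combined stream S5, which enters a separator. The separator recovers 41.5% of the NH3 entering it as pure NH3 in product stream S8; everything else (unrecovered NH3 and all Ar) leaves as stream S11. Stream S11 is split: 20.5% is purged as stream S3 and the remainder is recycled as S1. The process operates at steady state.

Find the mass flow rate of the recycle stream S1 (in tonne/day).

146 tonne/day

Ar enters only via S9 and leaves only via the purge: 92.1×0.238 = 0.205×(Ar in S11), and the separator passes all Ar, so Ar in S5 = Ar in S11 = 106.93 tonne/day.
NH3 in S5: m_A = 92.1×0.762 + (1−0.205)·(1−0.415)·m_A, so m_A = 70.18/0.5349 = 131.2 tonne/day.
S11 = (1−0.415)×131.2 + 106.93 = 183.68 tonne/day.
Recycle S1 = (1−0.205)×183.68 = 146.02 tonne/day.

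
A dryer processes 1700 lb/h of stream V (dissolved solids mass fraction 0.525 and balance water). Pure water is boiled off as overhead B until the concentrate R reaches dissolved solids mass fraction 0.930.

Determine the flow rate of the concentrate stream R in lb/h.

959.7 lb/h

dissolved solids is conserved: 1700×0.525 = 892.5 lb/h all reports to the concentrate.
Concentrate = 892.5/(target fraction) = 959.68 lb/h.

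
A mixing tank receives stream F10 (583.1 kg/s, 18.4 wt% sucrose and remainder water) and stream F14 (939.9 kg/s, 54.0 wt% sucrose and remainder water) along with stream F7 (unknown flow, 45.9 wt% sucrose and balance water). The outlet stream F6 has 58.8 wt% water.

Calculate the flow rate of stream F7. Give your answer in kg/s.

268.9 kg/s

Let F7 be the unknown flow. Total out = 1523 + F7.
water balance: 908.16 + 0.541·F7 = 0.588·(1523 + F7)
(0.541 − 0.588)·F7 = 0.588×1523 − 908.16 = -12.64
F7 = -12.64 / -0.047 = 268.93 kg/s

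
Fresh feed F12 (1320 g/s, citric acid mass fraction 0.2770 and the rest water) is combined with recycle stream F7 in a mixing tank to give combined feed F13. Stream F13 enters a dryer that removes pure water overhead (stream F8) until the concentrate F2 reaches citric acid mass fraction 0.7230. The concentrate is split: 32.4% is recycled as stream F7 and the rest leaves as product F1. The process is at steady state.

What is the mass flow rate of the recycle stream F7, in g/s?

Overall citric acid balance (none leaves overhead): citric acid in fresh feed = citric acid in product, i.e. 1320×0.277 = (1−0.324)·F2·0.723.
F2 = 365.64/(0.723×0.676) = 748.12 g/s.
Recycle F7 = 0.324×748.12 = 242.39 g/s.

242.4 g/s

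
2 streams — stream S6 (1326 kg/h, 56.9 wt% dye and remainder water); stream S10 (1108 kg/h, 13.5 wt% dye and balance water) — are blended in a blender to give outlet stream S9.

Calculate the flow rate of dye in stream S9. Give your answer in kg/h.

dye out = dye in = 1326×0.569 + 1108×0.135 = 904.07 kg/h.

904.1 kg/h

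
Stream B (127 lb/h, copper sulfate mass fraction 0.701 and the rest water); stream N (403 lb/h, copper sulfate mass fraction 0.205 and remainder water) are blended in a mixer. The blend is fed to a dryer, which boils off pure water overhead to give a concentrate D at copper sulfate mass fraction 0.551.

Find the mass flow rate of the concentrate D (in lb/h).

311.5 lb/h

copper sulfate entering = 127×0.701 + 403×0.205 = 171.64 lb/h.
All copper sulfate reports to D, so D = 171.64/0.551 = 311.51 lb/h.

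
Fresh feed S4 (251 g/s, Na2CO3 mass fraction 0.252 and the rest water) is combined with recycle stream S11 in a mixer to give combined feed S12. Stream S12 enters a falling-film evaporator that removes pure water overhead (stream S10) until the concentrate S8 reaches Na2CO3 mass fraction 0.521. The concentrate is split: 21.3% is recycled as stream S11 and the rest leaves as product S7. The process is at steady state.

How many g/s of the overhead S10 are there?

Overall Na2CO3 balance (none leaves overhead): Na2CO3 in fresh feed = Na2CO3 in product, i.e. 251×0.252 = (1−0.213)·S8·0.521.
S8 = 63.252/(0.521×0.787) = 154.26 g/s.
Recycle S11 = 0.213×154.26 = 32.858 g/s.
Combined feed S12 = 251 + 32.858 = 283.86 g/s.
Overhead S10 = S12 − S8 = 283.86 − 154.26 = 129.6 g/s.

129.6 g/s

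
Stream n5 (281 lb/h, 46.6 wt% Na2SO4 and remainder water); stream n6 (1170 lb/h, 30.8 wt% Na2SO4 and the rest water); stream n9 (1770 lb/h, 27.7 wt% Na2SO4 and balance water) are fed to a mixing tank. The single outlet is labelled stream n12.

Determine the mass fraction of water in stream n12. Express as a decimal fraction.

0.6953

Total flow out = 281 + 1170 + 1770 = 3221 lb/h.
water in = 281×0.534 + 1170×0.692 + 1770×0.723 = 2239.4 lb/h.
water mass fraction in n12 = 2239.4/3221 = 0.6953.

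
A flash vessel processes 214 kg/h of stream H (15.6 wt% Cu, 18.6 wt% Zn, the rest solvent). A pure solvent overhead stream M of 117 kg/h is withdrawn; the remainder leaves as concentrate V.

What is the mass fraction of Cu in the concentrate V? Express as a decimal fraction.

0.3442

Cu is not removed: 214×0.156 = 33.384 kg/h of Cu enters V.
Concentrate = 214 − 117 = 97 kg/h.
Mass fraction = 33.384/97 = 0.3442.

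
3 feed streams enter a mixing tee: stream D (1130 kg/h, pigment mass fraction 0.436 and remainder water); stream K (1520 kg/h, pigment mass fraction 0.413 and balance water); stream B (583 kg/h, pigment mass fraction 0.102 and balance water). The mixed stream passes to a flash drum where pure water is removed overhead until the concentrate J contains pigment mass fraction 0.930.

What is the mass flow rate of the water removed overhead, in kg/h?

pigment entering = 1130×0.436 + 1520×0.413 + 583×0.102 = 1179.9 kg/h.
All pigment reports to J, so J = 1179.9/0.930 = 1268.7 kg/h.
Total feed = 3233 kg/h; overhead = 3233 − 1268.7 = 1964.3 kg/h.

1964 kg/h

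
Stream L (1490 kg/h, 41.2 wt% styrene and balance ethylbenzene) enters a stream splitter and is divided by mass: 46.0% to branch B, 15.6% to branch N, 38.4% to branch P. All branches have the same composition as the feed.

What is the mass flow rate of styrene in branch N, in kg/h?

95.77 kg/h

Branch N total = 0.156×1490 = 232.44 kg/h.
styrene in N = 0.412×232.44 = 95.765 kg/h.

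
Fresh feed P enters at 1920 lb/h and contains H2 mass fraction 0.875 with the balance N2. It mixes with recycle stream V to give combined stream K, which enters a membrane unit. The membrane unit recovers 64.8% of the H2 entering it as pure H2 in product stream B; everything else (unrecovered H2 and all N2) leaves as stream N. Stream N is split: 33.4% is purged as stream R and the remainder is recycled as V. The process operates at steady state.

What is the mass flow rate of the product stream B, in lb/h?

H2 in K: m_A = 1920×0.875 + (1−0.334)·(1−0.648)·m_A, so m_A = 1680/0.7656 = 2194.4 lb/h.
Product B = 0.648×2194.4 = 1422 lb/h.

1422 lb/h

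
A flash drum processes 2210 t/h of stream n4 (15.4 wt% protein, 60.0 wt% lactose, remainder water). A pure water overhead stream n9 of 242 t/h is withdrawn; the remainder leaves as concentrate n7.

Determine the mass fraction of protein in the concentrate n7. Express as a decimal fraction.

0.1729

protein is not removed: 2210×0.154 = 340.34 t/h of protein enters n7.
Concentrate = 2210 − 242 = 1968 t/h.
Mass fraction = 340.34/1968 = 0.1729.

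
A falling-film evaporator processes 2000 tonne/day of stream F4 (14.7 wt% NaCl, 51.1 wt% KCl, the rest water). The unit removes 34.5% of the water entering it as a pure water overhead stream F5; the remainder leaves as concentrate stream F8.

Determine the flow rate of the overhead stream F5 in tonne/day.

236 tonne/day

water entering = 2000×0.342 = 684 tonne/day; overhead removed = 0.345×684 = 235.98 tonne/day.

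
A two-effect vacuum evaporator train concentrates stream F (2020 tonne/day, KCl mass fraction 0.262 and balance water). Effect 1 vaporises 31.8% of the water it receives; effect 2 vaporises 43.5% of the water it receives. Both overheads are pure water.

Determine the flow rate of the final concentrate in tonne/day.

water in feed = 2020×0.738 = 1490.8 tonne/day.
After stage 1: water left = (1−0.318)×1490.8 = 1016.7; stream total = 1545.9 tonne/day.
After stage 2: water left = (1−0.435)×1016.7 = 574.43; final concentrate = 1103.7 tonne/day.

1104 tonne/day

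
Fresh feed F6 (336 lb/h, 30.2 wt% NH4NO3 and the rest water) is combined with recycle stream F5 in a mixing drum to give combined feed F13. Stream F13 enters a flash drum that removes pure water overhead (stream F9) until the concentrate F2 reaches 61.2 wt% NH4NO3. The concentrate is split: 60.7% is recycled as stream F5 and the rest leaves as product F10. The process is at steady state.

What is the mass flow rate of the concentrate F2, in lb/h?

421.9 lb/h

Overall NH4NO3 balance (none leaves overhead): NH4NO3 in fresh feed = NH4NO3 in product, i.e. 336×0.302 = (1−0.607)·F2·0.612.
F2 = 101.47/(0.612×0.393) = 421.89 lb/h.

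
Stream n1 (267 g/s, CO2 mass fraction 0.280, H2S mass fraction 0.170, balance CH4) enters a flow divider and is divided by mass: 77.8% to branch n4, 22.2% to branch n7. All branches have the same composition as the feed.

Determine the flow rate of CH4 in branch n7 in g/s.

Branch n7 total = 0.222×267 = 59.274 g/s.
CH4 in n7 = 0.550×59.274 = 32.601 g/s.

32.6 g/s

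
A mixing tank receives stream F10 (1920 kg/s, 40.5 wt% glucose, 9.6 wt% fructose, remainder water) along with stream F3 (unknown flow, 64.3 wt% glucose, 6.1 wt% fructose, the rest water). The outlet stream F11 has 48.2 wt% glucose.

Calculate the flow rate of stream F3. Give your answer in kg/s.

918.3 kg/s

Let F3 be the unknown flow. Total out = 1920 + F3.
glucose balance: 777.6 + 0.643·F3 = 0.482·(1920 + F3)
(0.643 − 0.482)·F3 = 0.482×1920 − 777.6 = 147.84
F3 = 147.84 / 0.161 = 918.26 kg/s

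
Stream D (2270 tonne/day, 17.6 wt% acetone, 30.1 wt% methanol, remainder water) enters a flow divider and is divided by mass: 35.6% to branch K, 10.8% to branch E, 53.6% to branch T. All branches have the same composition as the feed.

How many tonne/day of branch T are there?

1217 tonne/day

Branch T flow = 0.536×2270 = 1216.7 tonne/day.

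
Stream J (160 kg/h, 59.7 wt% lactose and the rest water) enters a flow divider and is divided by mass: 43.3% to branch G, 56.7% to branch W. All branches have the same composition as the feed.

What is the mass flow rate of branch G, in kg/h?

69.28 kg/h

Branch G flow = 0.433×160 = 69.28 kg/h.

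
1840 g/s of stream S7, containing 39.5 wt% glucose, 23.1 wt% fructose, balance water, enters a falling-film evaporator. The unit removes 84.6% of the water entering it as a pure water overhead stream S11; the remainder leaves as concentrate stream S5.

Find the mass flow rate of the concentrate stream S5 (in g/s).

water entering = 1840×0.374 = 688.16 g/s; overhead removed = 0.846×688.16 = 582.18 g/s.
Concentrate = 1840 − 582.18 = 1257.8 g/s.

1258 g/s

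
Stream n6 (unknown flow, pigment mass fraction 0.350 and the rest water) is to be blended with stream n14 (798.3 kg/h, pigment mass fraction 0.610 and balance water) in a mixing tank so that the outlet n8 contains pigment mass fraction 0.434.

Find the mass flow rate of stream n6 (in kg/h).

Let n6 be the unknown flow. Total out = 798.3 + n6.
pigment balance: 486.96 + 0.350·n6 = 0.434·(798.3 + n6)
(0.350 − 0.434)·n6 = 0.434×798.3 − 486.96 = -140.5
n6 = -140.5 / -0.084 = 1672.6 kg/h

1673 kg/h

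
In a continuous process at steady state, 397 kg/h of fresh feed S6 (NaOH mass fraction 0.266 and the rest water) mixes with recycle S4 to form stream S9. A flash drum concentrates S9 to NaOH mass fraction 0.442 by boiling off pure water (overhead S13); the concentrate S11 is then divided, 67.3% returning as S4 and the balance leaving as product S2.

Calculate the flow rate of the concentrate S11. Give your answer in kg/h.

Overall NaOH balance (none leaves overhead): NaOH in fresh feed = NaOH in product, i.e. 397×0.266 = (1−0.673)·S11·0.442.
S11 = 105.6/(0.442×0.327) = 730.64 kg/h.

730.6 kg/h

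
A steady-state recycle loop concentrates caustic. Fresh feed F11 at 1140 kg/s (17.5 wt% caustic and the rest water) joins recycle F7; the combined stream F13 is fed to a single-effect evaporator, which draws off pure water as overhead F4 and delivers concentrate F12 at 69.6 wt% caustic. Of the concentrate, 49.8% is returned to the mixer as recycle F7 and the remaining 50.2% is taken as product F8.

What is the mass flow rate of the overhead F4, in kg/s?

Overall caustic balance (none leaves overhead): caustic in fresh feed = caustic in product, i.e. 1140×0.175 = (1−0.498)·F12·0.696.
F12 = 199.5/(0.696×0.502) = 570.99 kg/s.
Recycle F7 = 0.498×570.99 = 284.35 kg/s.
Combined feed F13 = 1140 + 284.35 = 1424.4 kg/s.
Overhead F4 = F13 − F12 = 1424.4 − 570.99 = 853.36 kg/s.

853.4 kg/s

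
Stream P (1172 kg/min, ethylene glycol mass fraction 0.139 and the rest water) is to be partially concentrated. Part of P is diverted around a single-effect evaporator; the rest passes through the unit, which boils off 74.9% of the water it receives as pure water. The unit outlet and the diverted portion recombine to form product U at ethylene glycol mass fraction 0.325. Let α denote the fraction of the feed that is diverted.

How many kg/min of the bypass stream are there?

All 1172×0.139 = 162.91 kg/min of ethylene glycol reaches U, so U = 162.91/0.325 = 501.26 kg/min and vapour = 670.74 kg/min.
The evaporator receives (1−α)·1172 of feed at 0.861 water and removes 0.749 of that water:
0.749×0.861×(1−α)×1172 = 670.74
(1−α) = 670.74/755.81 = 0.8875;  α = 0.1125.
Bypass flow = 0.1125×1172 = 131.91 kg/min.

131.9 kg/min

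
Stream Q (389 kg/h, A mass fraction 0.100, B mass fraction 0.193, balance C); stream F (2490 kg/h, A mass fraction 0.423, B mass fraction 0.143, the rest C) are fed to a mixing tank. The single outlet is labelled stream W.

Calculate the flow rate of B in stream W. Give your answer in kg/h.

431.1 kg/h

B out = B in = 389×0.193 + 2490×0.143 = 431.15 kg/h.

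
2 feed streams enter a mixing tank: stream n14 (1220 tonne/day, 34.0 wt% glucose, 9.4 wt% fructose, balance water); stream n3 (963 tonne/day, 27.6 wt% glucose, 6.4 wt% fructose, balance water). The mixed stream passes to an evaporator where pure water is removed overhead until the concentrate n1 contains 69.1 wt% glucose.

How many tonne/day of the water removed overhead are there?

glucose entering = 1220×0.340 + 963×0.276 = 680.59 tonne/day.
All glucose reports to n1, so n1 = 680.59/0.691 = 984.93 tonne/day.
Total feed = 2183 tonne/day; overhead = 2183 − 984.93 = 1198.1 tonne/day.

1198 tonne/day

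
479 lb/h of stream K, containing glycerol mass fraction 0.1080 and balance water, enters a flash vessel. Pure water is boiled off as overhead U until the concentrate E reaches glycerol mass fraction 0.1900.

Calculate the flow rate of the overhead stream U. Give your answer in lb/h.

206.7 lb/h

glycerol is conserved: 479×0.108 = 51.732 lb/h all reports to the concentrate.
Concentrate = 51.732/(target fraction) = 272.27 lb/h.
Overhead = 479 − 272.27 = 206.73 lb/h.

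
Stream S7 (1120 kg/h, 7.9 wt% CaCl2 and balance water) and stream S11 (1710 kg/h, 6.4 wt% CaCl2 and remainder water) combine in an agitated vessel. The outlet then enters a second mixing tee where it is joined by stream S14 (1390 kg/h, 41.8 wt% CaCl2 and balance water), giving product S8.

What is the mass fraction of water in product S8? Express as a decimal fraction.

Overall, product flow = 4220 kg/h.
water in = 1120×0.921 + 1710×0.936 + 1390×0.582 = 3441.1 kg/h.
water fraction in S8 = 0.8154.

0.8154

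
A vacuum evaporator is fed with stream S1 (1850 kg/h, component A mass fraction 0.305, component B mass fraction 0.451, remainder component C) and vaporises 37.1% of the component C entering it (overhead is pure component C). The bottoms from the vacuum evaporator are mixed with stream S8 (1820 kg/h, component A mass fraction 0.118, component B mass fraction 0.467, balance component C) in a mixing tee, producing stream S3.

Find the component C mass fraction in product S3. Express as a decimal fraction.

Vapour removed = 0.371×0.244×1850 = 167.47 kg/h; concentrate = 1682.5 kg/h.
component C reaching the mixer = 283.93 (from concentrate) + 1820×0.415 = 1039.2 kg/h.
Product flow = 1682.5 + 1820 = 3502.5 kg/h; component C fraction = 0.297.

0.297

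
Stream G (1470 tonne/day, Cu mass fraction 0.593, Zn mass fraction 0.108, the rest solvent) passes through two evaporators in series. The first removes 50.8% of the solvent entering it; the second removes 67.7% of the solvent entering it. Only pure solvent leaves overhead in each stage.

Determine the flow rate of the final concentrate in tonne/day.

1100 tonne/day

solvent in feed = 1470×0.299 = 439.53 tonne/day.
After stage 1: solvent left = (1−0.508)×439.53 = 216.25; stream total = 1246.7 tonne/day.
After stage 2: solvent left = (1−0.677)×216.25 = 69.848; final concentrate = 1100.3 tonne/day.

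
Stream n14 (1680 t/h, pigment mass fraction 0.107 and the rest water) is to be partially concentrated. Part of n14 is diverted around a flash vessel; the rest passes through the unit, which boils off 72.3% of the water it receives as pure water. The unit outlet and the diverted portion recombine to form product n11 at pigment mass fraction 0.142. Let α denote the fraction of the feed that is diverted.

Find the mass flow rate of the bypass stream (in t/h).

1039 t/h

All 1680×0.107 = 179.76 t/h of pigment reaches n11, so n11 = 179.76/0.142 = 1265.9 t/h and vapour = 414.08 t/h.
The evaporator receives (1−α)·1680 of feed at 0.893 water and removes 0.723 of that water:
0.723×0.893×(1−α)×1680 = 414.08
(1−α) = 414.08/1084.7 = 0.3818;  α = 0.6182.
Bypass flow = 0.6182×1680 = 1038.6 t/h.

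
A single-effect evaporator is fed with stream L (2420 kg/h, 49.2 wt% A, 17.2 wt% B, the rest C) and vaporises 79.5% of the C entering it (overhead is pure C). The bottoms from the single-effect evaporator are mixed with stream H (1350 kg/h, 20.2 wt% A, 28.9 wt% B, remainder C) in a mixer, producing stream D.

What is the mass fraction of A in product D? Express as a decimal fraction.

Vapour removed = 0.795×0.336×2420 = 646.43 kg/h; concentrate = 1773.6 kg/h.
A reaching the mixer = 1190.6 (from concentrate) + 1350×0.202 = 1463.3 kg/h.
Product flow = 1773.6 + 1350 = 3123.6 kg/h; A fraction = 0.4685.

0.4685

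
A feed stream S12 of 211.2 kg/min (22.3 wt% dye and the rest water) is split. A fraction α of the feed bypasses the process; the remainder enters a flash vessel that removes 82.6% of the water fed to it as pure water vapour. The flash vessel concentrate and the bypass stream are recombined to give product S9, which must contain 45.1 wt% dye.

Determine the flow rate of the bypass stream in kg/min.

All 211.2×0.223 = 47.098 kg/min of dye reaches S9, so S9 = 47.098/0.451 = 104.43 kg/min and vapour = 106.77 kg/min.
The evaporator receives (1−α)·211.2 of feed at 0.777 water and removes 0.826 of that water:
0.826×0.777×(1−α)×211.2 = 106.77
(1−α) = 106.77/135.55 = 0.7877;  α = 0.2123.
Bypass flow = 0.2123×211.2 = 44.839 kg/min.

44.84 kg/min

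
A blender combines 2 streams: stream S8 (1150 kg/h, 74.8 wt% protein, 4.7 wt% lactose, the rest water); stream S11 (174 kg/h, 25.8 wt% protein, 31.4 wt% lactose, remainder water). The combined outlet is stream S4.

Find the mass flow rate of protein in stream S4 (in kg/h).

905.1 kg/h

protein out = protein in = 1150×0.748 + 174×0.258 = 905.09 kg/h.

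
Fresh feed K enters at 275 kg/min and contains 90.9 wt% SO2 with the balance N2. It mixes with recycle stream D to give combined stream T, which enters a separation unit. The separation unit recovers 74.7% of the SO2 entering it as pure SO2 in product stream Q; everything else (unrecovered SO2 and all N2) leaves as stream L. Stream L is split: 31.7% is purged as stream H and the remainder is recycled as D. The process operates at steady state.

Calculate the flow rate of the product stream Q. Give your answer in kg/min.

SO2 in T: m_A = 275×0.909 + (1−0.317)·(1−0.747)·m_A, so m_A = 249.97/0.8272 = 302.19 kg/min.
Product Q = 0.747×302.19 = 225.74 kg/min.

225.7 kg/min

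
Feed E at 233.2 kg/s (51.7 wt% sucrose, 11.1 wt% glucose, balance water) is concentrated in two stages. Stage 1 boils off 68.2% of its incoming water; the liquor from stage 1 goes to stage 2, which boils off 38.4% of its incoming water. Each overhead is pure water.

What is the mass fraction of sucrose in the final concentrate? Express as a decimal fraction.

water in feed = 233.2×0.372 = 86.75 kg/s.
After stage 1: water left = (1−0.682)×86.75 = 27.587; stream total = 174.04 kg/s.
After stage 2: water left = (1−0.384)×27.587 = 16.993; final concentrate = 163.44 kg/s.
sucrose fraction = 120.56/163.44 = 0.738.

0.738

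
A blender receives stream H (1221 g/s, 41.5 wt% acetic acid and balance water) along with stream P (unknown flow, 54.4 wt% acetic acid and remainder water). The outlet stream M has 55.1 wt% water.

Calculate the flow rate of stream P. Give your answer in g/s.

437 g/s

Let P be the unknown flow. Total out = 1221 + P.
water balance: 714.28 + 0.456·P = 0.551·(1221 + P)
(0.456 − 0.551)·P = 0.551×1221 − 714.28 = -41.514
P = -41.514 / -0.095 = 436.99 g/s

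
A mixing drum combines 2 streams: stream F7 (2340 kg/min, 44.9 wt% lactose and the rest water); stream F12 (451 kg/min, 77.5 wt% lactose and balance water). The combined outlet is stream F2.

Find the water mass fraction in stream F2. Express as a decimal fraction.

0.4983

Total flow out = 2340 + 451 = 2791 kg/min.
water in = 2340×0.551 + 451×0.225 = 1390.8 kg/min.
water mass fraction in F2 = 1390.8/2791 = 0.4983.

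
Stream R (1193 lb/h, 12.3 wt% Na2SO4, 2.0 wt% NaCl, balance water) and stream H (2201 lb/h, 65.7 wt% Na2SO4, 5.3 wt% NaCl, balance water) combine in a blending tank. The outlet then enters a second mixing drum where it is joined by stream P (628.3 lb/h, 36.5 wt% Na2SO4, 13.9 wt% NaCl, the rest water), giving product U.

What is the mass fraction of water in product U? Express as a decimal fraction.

0.490

Overall, product flow = 4022.3 lb/h.
water in = 1193×0.857 + 2201×0.290 + 628.3×0.496 = 1972.3 lb/h.
water fraction in U = 0.490.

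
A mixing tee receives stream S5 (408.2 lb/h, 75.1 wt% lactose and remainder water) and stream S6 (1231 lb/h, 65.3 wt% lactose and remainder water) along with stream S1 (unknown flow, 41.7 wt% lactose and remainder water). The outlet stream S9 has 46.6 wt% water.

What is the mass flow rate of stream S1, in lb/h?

2009 lb/h

Let S1 be the unknown flow. Total out = 1639.2 + S1.
water balance: 528.8 + 0.583·S1 = 0.466·(1639.2 + S1)
(0.583 − 0.466)·S1 = 0.466×1639.2 − 528.8 = 235.07
S1 = 235.07 / 0.117 = 2009.1 lb/h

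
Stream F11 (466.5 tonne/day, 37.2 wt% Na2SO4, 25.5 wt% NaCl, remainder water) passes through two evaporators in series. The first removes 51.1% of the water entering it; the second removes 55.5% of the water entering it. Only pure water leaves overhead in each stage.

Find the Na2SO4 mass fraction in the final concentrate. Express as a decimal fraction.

water in feed = 466.5×0.373 = 174 tonne/day.
After stage 1: water left = (1−0.511)×174 = 85.088; stream total = 377.58 tonne/day.
After stage 2: water left = (1−0.555)×85.088 = 37.864; final concentrate = 330.36 tonne/day.
Na2SO4 fraction = 173.54/330.36 = 0.525.

0.525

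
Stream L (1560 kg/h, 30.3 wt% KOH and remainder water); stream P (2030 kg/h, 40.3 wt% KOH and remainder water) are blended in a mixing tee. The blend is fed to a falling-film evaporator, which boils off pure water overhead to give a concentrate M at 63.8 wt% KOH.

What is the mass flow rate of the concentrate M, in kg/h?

KOH entering = 1560×0.303 + 2030×0.403 = 1290.8 kg/h.
All KOH reports to M, so M = 1290.8/0.638 = 2023.2 kg/h.

2023 kg/h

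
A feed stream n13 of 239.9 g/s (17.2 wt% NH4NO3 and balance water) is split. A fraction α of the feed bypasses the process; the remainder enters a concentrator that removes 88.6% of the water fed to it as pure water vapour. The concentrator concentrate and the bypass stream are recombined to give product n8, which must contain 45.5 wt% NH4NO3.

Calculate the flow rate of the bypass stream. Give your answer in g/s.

36.5 g/s

All 239.9×0.172 = 41.263 g/s of NH4NO3 reaches n8, so n8 = 41.263/0.455 = 90.687 g/s and vapour = 149.21 g/s.
The evaporator receives (1−α)·239.9 of feed at 0.828 water and removes 0.886 of that water:
0.886×0.828×(1−α)×239.9 = 149.21
(1−α) = 149.21/175.99 = 0.8478;  α = 0.1522.
Bypass flow = 0.1522×239.9 = 36.505 g/s.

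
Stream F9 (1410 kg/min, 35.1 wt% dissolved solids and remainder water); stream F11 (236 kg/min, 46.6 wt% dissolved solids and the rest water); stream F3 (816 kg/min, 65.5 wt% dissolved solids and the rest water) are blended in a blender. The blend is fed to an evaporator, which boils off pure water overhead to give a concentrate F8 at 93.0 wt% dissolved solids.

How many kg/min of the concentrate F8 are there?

dissolved solids entering = 1410×0.351 + 236×0.466 + 816×0.655 = 1139.4 kg/min.
All dissolved solids reports to F8, so F8 = 1139.4/0.930 = 1225.1 kg/min.

1225 kg/min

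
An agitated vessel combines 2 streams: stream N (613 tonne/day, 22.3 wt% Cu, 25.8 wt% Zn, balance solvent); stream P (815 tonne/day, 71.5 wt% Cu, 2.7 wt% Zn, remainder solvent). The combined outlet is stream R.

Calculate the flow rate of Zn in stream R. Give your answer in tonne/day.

180.2 tonne/day

Zn out = Zn in = 613×0.258 + 815×0.027 = 180.16 tonne/day.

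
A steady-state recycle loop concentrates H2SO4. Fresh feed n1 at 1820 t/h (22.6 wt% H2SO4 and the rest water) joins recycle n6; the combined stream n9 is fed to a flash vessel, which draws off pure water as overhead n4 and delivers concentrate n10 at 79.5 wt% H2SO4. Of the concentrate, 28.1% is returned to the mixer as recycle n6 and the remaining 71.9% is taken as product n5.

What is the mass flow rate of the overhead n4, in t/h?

1303 t/h

Overall H2SO4 balance (none leaves overhead): H2SO4 in fresh feed = H2SO4 in product, i.e. 1820×0.226 = (1−0.281)·n10·0.795.
n10 = 411.32/(0.795×0.719) = 719.59 t/h.
Recycle n6 = 0.281×719.59 = 202.2 t/h.
Combined feed n9 = 1820 + 202.2 = 2022.2 t/h.
Overhead n4 = n9 − n10 = 2022.2 − 719.59 = 1302.6 t/h.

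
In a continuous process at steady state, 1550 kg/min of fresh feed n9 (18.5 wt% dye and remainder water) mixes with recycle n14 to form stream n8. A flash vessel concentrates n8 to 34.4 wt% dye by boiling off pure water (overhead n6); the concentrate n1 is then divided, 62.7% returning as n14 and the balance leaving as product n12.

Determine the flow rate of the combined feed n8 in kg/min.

Overall dye balance (none leaves overhead): dye in fresh feed = dye in product, i.e. 1550×0.185 = (1−0.627)·n1·0.344.
n1 = 286.75/(0.344×0.373) = 2234.8 kg/min.
Recycle n14 = 0.627×2234.8 = 1401.2 kg/min.
Combined feed n8 = 1550 + 1401.2 = 2951.2 kg/min.

2951 kg/min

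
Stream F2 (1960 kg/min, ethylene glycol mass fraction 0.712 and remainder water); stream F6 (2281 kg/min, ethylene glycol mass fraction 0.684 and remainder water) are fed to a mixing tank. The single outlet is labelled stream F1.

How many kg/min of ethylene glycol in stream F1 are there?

2956 kg/min

ethylene glycol out = ethylene glycol in = 1960×0.712 + 2281×0.684 = 2955.7 kg/min.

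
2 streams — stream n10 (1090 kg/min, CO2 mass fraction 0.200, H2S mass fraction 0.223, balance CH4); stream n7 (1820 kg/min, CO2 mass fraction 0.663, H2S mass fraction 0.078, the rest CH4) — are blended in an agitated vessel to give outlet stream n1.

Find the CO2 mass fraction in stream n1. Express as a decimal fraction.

Total flow out = 1090 + 1820 = 2910 kg/min.
CO2 in = 1090×0.200 + 1820×0.663 = 1424.7 kg/min.
CO2 mass fraction in n1 = 1424.7/2910 = 0.490.

0.490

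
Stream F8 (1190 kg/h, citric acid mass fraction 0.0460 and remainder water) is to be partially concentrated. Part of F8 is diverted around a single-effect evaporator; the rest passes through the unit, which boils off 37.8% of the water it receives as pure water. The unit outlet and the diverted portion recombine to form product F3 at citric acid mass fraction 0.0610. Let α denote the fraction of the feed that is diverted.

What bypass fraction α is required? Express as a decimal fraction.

0.318

All 1190×0.046 = 54.74 kg/h of citric acid reaches F3, so F3 = 54.74/0.061 = 897.38 kg/h and vapour = 292.62 kg/h.
The evaporator receives (1−α)·1190 of feed at 0.954 water and removes 0.378 of that water:
0.378×0.954×(1−α)×1190 = 292.62
(1−α) = 292.62/429.13 = 0.6819;  α = 0.3181.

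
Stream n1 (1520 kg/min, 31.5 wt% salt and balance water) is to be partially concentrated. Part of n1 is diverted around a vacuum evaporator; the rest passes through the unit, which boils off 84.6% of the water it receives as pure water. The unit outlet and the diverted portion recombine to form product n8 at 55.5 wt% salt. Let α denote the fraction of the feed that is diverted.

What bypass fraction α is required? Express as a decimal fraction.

0.254

All 1520×0.315 = 478.8 kg/min of salt reaches n8, so n8 = 478.8/0.555 = 862.7 kg/min and vapour = 657.3 kg/min.
The evaporator receives (1−α)·1520 of feed at 0.685 water and removes 0.846 of that water:
0.846×0.685×(1−α)×1520 = 657.3
(1−α) = 657.3/880.86 = 0.7462;  α = 0.2538.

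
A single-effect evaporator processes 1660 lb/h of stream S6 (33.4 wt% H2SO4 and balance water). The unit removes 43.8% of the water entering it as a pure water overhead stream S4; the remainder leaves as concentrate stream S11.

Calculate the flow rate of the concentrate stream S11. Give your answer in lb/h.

1176 lb/h

water entering = 1660×0.666 = 1105.6 lb/h; overhead removed = 0.438×1105.6 = 484.24 lb/h.
Concentrate = 1660 − 484.24 = 1175.8 lb/h.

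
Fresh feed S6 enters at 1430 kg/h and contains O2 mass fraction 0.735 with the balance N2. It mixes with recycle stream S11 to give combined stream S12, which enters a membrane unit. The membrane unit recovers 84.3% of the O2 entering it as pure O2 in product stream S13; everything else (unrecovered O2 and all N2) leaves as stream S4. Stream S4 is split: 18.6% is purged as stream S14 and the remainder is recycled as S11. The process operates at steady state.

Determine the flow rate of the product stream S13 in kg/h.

1016 kg/h

O2 in S12: m_A = 1430×0.735 + (1−0.186)·(1−0.843)·m_A, so m_A = 1051/0.8722 = 1205.1 kg/h.
Product S13 = 0.843×1205.1 = 1015.9 kg/h.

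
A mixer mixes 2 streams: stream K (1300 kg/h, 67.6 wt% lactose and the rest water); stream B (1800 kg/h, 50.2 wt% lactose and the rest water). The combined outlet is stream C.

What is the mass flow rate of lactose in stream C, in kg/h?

lactose out = lactose in = 1300×0.676 + 1800×0.502 = 1782.4 kg/h.

1782 kg/h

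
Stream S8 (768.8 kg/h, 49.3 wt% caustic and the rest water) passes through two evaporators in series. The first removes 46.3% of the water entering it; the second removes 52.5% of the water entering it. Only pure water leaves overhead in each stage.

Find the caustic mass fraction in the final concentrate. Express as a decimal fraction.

water in feed = 768.8×0.507 = 389.78 kg/h.
After stage 1: water left = (1−0.463)×389.78 = 209.31; stream total = 588.33 kg/h.
After stage 2: water left = (1−0.525)×209.31 = 99.424; final concentrate = 478.44 kg/h.
caustic fraction = 379.02/478.44 = 0.792.

0.792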